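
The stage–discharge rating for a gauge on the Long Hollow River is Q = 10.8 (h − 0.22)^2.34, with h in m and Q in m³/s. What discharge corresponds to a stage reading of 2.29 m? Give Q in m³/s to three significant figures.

59.3 m³/s

Q = 10.8 × (2.29 − 0.22)^2.34 = 10.8 × 2.07^2.34 = 59.26 m³/s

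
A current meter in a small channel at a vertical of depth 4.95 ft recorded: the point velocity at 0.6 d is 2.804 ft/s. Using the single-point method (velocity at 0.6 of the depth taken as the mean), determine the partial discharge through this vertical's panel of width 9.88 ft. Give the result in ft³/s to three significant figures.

137 ft³/s

v̄ = v₀.₆ = 2.804 ft/s
q = v̄ × d × w = 2.804 × 4.95 × 9.88 = 137.1 ft³/s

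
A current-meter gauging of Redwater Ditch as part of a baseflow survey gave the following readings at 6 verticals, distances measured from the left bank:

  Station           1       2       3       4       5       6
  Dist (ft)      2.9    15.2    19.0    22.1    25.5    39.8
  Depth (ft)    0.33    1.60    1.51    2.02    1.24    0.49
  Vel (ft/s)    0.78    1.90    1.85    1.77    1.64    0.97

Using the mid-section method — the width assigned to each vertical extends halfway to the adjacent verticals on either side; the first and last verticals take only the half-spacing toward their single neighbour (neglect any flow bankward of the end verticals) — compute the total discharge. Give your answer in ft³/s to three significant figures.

w_1 = (15.2 − 2.9)/2 = 6.15 ft; q_1 = 0.78 × 0.33 × 6.15 = 1.583 ft³/s
w_2 = (19.0 − 2.9)/2 = 8.05 ft; q_2 = 1.90 × 1.60 × 8.05 = 24.47 ft³/s
w_3 = (22.1 − 15.2)/2 = 3.45 ft; q_3 = 1.85 × 1.51 × 3.45 = 9.638 ft³/s
w_4 = (25.5 − 19.0)/2 = 3.25 ft; q_4 = 1.77 × 2.02 × 3.25 = 11.62 ft³/s
w_5 = (39.8 − 22.1)/2 = 8.85 ft; q_5 = 1.64 × 1.24 × 8.85 = 18.00 ft³/s
w_6 = (39.8 − 25.5)/2 = 7.15 ft; q_6 = 0.97 × 0.49 × 7.15 = 3.398 ft³/s
Q = Σ qᵢ = 68.71 ft³/s

68.7 ft³/s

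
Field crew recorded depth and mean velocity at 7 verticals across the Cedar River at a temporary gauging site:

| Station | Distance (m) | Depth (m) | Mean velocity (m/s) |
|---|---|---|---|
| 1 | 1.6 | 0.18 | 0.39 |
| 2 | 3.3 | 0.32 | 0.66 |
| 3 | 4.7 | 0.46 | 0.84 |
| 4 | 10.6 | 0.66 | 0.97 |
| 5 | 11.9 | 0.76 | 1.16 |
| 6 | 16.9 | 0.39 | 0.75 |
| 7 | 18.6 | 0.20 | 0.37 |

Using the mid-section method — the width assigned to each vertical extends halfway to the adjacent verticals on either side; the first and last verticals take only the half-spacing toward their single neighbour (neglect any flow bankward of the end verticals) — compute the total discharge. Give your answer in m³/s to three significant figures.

w_1 = (3.3 − 1.6)/2 = 0.85 m; q_1 = 0.39 × 0.18 × 0.85 = 0.05967 m³/s
w_2 = (4.7 − 1.6)/2 = 1.55 m; q_2 = 0.66 × 0.32 × 1.55 = 0.3274 m³/s
w_3 = (10.6 − 3.3)/2 = 3.65 m; q_3 = 0.84 × 0.46 × 3.65 = 1.410 m³/s
w_4 = (11.9 − 4.7)/2 = 3.6 m; q_4 = 0.97 × 0.66 × 3.6 = 2.305 m³/s
w_5 = (16.9 − 10.6)/2 = 3.15 m; q_5 = 1.16 × 0.76 × 3.15 = 2.777 m³/s
w_6 = (18.6 − 11.9)/2 = 3.35 m; q_6 = 0.75 × 0.39 × 3.35 = 0.9799 m³/s
w_7 = (18.6 − 16.9)/2 = 0.85 m; q_7 = 0.37 × 0.20 × 0.85 = 0.06290 m³/s
Q = Σ qᵢ = 7.922 m³/s

7.92 m³/s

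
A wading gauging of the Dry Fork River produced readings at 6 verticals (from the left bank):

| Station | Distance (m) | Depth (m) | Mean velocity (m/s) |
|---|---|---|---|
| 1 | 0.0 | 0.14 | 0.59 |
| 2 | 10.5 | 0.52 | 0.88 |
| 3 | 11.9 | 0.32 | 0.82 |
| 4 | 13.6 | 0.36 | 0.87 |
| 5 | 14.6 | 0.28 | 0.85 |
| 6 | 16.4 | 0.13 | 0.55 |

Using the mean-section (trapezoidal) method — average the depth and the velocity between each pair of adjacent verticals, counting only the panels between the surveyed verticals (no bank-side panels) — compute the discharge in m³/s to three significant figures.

Panel 1-2: Δb = 10.5 m, d̄ = (0.14+0.52)/2 = 0.33, v̄ = (0.59+0.88)/2 = 0.735 → q = 10.5×0.33×0.735 = 2.547 m³/s
Panel 2-3: Δb = 1.4 m, d̄ = (0.52+0.32)/2 = 0.42, v̄ = (0.88+0.82)/2 = 0.85 → q = 1.4×0.42×0.85 = 0.4998 m³/s
Panel 3-4: Δb = 1.7 m, d̄ = (0.32+0.36)/2 = 0.34, v̄ = (0.82+0.87)/2 = 0.845 → q = 1.7×0.34×0.845 = 0.4884 m³/s
Panel 4-5: Δb = 1 m, d̄ = (0.36+0.28)/2 = 0.32, v̄ = (0.87+0.85)/2 = 0.86 → q = 1×0.32×0.86 = 0.2752 m³/s
Panel 5-6: Δb = 1.8 m, d̄ = (0.28+0.13)/2 = 0.205, v̄ = (0.85+0.55)/2 = 0.7 → q = 1.8×0.205×0.7 = 0.2583 m³/s
Q = Σ q = 4.068 m³/s

4.07 m³/s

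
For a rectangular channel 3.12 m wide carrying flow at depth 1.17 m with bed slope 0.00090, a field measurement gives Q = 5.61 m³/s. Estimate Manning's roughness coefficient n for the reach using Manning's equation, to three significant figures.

0.0149

A = b·y = 3.12 × 1.17 = 3.650 m²
P = b + 2y = 3.12 + 2×1.17 = 5.460 m
R = A/P = 3.650/5.460 = 0.6686 m
n = (1/Q)·A·R^(2/3)·S^(1/2) = (1/5.61) × 3.650 × 0.7646 × 0.03000 = 0.01493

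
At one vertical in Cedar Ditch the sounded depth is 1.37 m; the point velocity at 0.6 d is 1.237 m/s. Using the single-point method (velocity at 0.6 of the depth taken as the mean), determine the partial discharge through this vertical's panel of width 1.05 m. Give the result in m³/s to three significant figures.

1.78 m³/s

v̄ = v₀.₆ = 1.237 m/s
q = v̄ × d × w = 1.237 × 1.37 × 1.05 = 1.779 m³/s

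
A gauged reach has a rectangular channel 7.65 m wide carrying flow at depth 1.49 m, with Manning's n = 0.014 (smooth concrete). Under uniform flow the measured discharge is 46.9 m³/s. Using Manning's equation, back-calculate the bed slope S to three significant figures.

A = b·y = 7.65 × 1.49 = 11.40 m²
P = b + 2y = 7.65 + 2×1.49 = 10.63 m
R = A/P = 11.40/10.63 = 1.072 m
S = (Q·n / (1·A·R^(2/3)))² = (46.9×0.014 / (1×11.40×1.048))² = 0.003023

0.00302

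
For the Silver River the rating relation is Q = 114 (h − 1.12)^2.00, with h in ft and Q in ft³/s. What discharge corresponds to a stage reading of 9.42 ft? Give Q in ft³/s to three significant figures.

Q = 114 × (9.42 − 1.12)^2.00 = 114 × 8.3^2.00 = 7853 ft³/s

7850 ft³/s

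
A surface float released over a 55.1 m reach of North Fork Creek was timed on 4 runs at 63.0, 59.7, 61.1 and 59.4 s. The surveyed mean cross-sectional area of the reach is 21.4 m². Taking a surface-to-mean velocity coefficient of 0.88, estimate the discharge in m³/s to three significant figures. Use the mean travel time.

t̄ = (63.0 + 59.7 + 61.1 + 59.4) / 4 = 60.8 s
v_surface = L / t̄ = 55.1 / 60.8 = 0.9063 m/s
v_mean = 0.88 × 0.9063 = 0.7975 m/s
Q = A × v_mean = 21.4 × 0.7975 = 17.07 m³/s

17.1 m³/s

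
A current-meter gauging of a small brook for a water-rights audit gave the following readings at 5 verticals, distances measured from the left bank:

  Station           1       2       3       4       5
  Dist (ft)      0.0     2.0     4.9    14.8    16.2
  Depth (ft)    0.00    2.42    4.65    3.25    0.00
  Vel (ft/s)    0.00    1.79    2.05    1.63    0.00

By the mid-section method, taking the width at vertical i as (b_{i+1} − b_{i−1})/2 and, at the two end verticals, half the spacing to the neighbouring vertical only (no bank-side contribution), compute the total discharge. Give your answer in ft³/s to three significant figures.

102 ft³/s

w_2 = (4.9 − 0.0)/2 = 2.45 ft; q_2 = 1.79 × 2.42 × 2.45 = 10.61 ft³/s
w_3 = (14.8 − 2.0)/2 = 6.4 ft; q_3 = 2.05 × 4.65 × 6.4 = 61.01 ft³/s
w_4 = (16.2 − 4.9)/2 = 5.65 ft; q_4 = 1.63 × 3.25 × 5.65 = 29.93 ft³/s
Stations 1, 5 contribute zero (depth or velocity is 0).
Q = Σ qᵢ = 101.6 ft³/s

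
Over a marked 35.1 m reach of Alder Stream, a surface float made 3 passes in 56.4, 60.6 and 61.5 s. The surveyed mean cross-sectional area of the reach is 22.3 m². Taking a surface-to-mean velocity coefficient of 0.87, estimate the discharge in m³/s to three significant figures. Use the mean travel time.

11.4 m³/s

t̄ = (56.4 + 60.6 + 61.5) / 3 = 59.5 s
v_surface = L / t̄ = 35.1 / 59.5 = 0.5899 m/s
v_mean = 0.87 × 0.5899 = 0.5132 m/s
Q = A × v_mean = 22.3 × 0.5132 = 11.44 m³/s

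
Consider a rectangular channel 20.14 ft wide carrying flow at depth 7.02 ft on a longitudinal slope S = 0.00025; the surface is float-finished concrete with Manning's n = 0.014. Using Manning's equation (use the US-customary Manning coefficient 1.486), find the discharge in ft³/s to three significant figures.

611 ft³/s

A = b·y = 20.14 × 7.02 = 141.4 ft²
P = b + 2y = 20.14 + 2×7.02 = 34.18 ft
R = A/P = 141.4/34.18 = 4.136 ft
Q = (1.486/n)·A·R^(2/3)·S^(1/2) = (1.486/0.014) × 141.4 × 4.136^(2/3) × 0.00025^(1/2) = 611.4 ft³/s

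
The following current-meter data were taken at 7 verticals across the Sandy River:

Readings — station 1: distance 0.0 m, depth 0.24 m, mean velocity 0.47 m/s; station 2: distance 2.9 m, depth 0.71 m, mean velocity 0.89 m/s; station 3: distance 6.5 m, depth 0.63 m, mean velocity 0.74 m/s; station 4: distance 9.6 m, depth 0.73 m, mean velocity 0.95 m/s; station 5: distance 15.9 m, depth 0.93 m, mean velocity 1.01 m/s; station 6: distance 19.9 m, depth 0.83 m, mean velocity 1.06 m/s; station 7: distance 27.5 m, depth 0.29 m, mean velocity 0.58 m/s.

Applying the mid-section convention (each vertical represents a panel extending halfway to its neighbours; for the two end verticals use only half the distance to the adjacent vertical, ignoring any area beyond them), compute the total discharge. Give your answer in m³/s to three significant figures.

w_1 = (2.9 − 0.0)/2 = 1.45 m; q_1 = 0.47 × 0.24 × 1.45 = 0.1636 m³/s
w_2 = (6.5 − 0.0)/2 = 3.25 m; q_2 = 0.89 × 0.71 × 3.25 = 2.054 m³/s
w_3 = (9.6 − 2.9)/2 = 3.35 m; q_3 = 0.74 × 0.63 × 3.35 = 1.562 m³/s
w_4 = (15.9 − 6.5)/2 = 4.7 m; q_4 = 0.95 × 0.73 × 4.7 = 3.259 m³/s
w_5 = (19.9 − 9.6)/2 = 5.15 m; q_5 = 1.01 × 0.93 × 5.15 = 4.837 m³/s
w_6 = (27.5 − 15.9)/2 = 5.8 m; q_6 = 1.06 × 0.83 × 5.8 = 5.103 m³/s
w_7 = (27.5 − 19.9)/2 = 3.8 m; q_7 = 0.58 × 0.29 × 3.8 = 0.6392 m³/s
Q = Σ qᵢ = 17.62 m³/s

17.6 m³/s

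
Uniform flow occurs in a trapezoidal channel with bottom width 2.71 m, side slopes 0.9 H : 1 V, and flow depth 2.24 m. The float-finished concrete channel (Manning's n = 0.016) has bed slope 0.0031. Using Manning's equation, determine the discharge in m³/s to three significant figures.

41.9 m³/s

A = (b + z·y)·y = (2.71 + 0.9×2.24)×2.24 = 10.59 m²
P = b + 2y√(1+z²) = 2.71 + 2×2.24×√(1+0.9²) = 8.737 m
R = A/P = 10.59/8.737 = 1.212 m
Q = (1/n)·A·R^(2/3)·S^(1/2) = (1/0.016) × 10.59 × 1.212^(2/3) × 0.0031^(1/2) = 41.87 m³/s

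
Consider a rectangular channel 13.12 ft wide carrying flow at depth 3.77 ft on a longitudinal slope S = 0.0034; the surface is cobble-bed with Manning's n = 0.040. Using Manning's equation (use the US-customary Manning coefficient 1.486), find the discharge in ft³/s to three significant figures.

192 ft³/s

A = b·y = 13.12 × 3.77 = 49.46 ft²
P = b + 2y = 13.12 + 2×3.77 = 20.66 ft
R = A/P = 49.46/20.66 = 2.394 ft
Q = (1.486/n)·A·R^(2/3)·S^(1/2) = (1.486/0.040) × 49.46 × 2.394^(2/3) × 0.0034^(1/2) = 191.8 ft³/s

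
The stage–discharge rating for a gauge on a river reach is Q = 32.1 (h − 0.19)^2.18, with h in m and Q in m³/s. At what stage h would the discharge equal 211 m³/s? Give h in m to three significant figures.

h − h₀ = (Q/C)^(1/b) = (211/32.1)^(1/2.18) = 2.372 m
h = 0.19 + 2.372 = 2.562 m

2.56 m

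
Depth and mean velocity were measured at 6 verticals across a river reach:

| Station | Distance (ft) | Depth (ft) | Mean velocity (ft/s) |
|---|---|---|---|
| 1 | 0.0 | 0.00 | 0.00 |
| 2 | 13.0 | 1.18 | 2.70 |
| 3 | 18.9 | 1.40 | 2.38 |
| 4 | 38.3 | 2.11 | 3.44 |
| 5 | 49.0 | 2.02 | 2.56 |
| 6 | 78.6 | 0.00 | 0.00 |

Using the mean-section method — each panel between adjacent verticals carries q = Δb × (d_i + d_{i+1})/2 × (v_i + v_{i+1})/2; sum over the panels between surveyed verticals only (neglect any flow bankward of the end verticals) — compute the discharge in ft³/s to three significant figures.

233 ft³/s

Panel 1-2: Δb = 13 ft, d̄ = (0.00+1.18)/2 = 0.59, v̄ = (0.00+2.70)/2 = 1.35 → q = 13×0.59×1.35 = 10.35 ft³/s
Panel 2-3: Δb = 5.9 ft, d̄ = (1.18+1.40)/2 = 1.29, v̄ = (2.70+2.38)/2 = 2.54 → q = 5.9×1.29×2.54 = 19.33 ft³/s
Panel 3-4: Δb = 19.4 ft, d̄ = (1.40+2.11)/2 = 1.755, v̄ = (2.38+3.44)/2 = 2.91 → q = 19.4×1.755×2.91 = 99.08 ft³/s
Panel 4-5: Δb = 10.7 ft, d̄ = (2.11+2.02)/2 = 2.065, v̄ = (3.44+2.56)/2 = 3 → q = 10.7×2.065×3 = 66.29 ft³/s
Panel 5-6: Δb = 29.6 ft, d̄ = (2.02+0.00)/2 = 1.01, v̄ = (2.56+0.00)/2 = 1.28 → q = 29.6×1.01×1.28 = 38.27 ft³/s
Q = Σ q = 233.3 ft³/s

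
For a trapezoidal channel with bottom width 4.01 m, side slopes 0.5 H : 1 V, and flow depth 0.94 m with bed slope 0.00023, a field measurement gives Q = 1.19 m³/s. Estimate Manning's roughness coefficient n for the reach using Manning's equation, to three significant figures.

A = (b + z·y)·y = (4.01 + 0.5×0.94)×0.94 = 4.211 m²
P = b + 2y√(1+z²) = 4.01 + 2×0.94×√(1+0.5²) = 6.112 m
R = A/P = 4.211/6.112 = 0.6890 m
n = (1/Q)·A·R^(2/3)·S^(1/2) = (1/1.19) × 4.211 × 0.7801 × 0.01517 = 0.04187

0.0419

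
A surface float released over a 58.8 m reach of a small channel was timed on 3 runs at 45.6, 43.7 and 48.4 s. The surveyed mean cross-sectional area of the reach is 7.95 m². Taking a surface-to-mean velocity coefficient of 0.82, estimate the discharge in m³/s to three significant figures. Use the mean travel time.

t̄ = (45.6 + 43.7 + 48.4) / 3 = 45.9 s
v_surface = L / t̄ = 58.8 / 45.9 = 1.281 m/s
v_mean = 0.82 × 1.281 = 1.050 m/s
Q = A × v_mean = 7.95 × 1.050 = 8.351 m³/s

8.35 m³/s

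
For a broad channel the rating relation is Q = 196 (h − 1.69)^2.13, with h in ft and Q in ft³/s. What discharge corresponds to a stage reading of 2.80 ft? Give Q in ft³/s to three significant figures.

Q = 196 × (2.80 − 1.69)^2.13 = 196 × 1.11^2.13 = 244.8 ft³/s

245 ft³/s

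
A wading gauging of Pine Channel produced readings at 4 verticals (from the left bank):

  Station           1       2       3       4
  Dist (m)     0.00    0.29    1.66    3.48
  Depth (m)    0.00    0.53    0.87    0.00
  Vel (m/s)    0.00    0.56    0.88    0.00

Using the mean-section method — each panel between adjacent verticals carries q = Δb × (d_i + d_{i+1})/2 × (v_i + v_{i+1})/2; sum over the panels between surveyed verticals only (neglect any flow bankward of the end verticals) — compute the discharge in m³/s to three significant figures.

1.06 m³/s

Panel 1-2: Δb = 0.29 m, d̄ = (0.00+0.53)/2 = 0.265, v̄ = (0.00+0.56)/2 = 0.28 → q = 0.29×0.265×0.28 = 0.02152 m³/s
Panel 2-3: Δb = 1.37 m, d̄ = (0.53+0.87)/2 = 0.7, v̄ = (0.56+0.88)/2 = 0.72 → q = 1.37×0.7×0.72 = 0.6905 m³/s
Panel 3-4: Δb = 1.82 m, d̄ = (0.87+0.00)/2 = 0.435, v̄ = (0.88+0.00)/2 = 0.44 → q = 1.82×0.435×0.44 = 0.3483 m³/s
Q = Σ q = 1.060 m³/s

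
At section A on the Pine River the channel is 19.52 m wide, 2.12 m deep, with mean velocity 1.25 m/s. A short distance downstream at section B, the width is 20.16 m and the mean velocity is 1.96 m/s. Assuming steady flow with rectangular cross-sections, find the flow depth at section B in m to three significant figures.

Q = A₁V₁ = (19.52×2.12) × 1.25 = 51.73 m³/s
d₂ = Q/(b₂ V₂) = 51.73/(20.16×1.96) = 1.309 m

1.31 m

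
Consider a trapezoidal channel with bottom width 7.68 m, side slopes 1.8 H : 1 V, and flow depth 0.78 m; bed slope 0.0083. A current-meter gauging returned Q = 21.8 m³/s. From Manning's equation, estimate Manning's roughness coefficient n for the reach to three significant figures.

A = (b + z·y)·y = (7.68 + 1.8×0.78)×0.78 = 7.086 m²
P = b + 2y√(1+z²) = 7.68 + 2×0.78×√(1+1.8²) = 10.89 m
R = A/P = 7.086/10.89 = 0.6505 m
n = (1/Q)·A·R^(2/3)·S^(1/2) = (1/21.8) × 7.086 × 0.7508 × 0.09110 = 0.02223

0.0222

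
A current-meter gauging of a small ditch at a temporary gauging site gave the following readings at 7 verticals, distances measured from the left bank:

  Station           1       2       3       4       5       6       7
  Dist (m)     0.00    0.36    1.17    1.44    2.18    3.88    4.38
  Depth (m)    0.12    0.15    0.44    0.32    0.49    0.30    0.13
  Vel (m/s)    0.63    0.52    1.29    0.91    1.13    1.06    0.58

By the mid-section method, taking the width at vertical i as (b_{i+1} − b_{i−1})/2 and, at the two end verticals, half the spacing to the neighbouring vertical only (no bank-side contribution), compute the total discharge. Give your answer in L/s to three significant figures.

w_1 = (0.36 − 0.00)/2 = 0.18 m; q_1 = 0.63 × 0.12 × 0.18 = 0.01361 m³/s
w_2 = (1.17 − 0.00)/2 = 0.585 m; q_2 = 0.52 × 0.15 × 0.585 = 0.04563 m³/s
w_3 = (1.44 − 0.36)/2 = 0.54 m; q_3 = 1.29 × 0.44 × 0.54 = 0.3065 m³/s
w_4 = (2.18 − 1.17)/2 = 0.505 m; q_4 = 0.91 × 0.32 × 0.505 = 0.1471 m³/s
w_5 = (3.88 − 1.44)/2 = 1.22 m; q_5 = 1.13 × 0.49 × 1.22 = 0.6755 m³/s
w_6 = (4.38 − 2.18)/2 = 1.1 m; q_6 = 1.06 × 0.30 × 1.1 = 0.3498 m³/s
w_7 = (4.38 − 3.88)/2 = 0.25 m; q_7 = 0.58 × 0.13 × 0.25 = 0.01885 m³/s
Q = Σ qᵢ = 1.557 m³/s
= 1.557 × 1000 = 1557 L/s

1560 L/s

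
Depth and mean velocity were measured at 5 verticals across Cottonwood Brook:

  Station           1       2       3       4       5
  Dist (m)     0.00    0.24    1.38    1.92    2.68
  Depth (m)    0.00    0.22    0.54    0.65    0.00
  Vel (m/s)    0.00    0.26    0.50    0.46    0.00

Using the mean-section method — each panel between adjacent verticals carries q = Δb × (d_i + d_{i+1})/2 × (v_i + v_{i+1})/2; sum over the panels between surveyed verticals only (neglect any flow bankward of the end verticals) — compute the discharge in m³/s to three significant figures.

0.379 m³/s

Panel 1-2: Δb = 0.24 m, d̄ = (0.00+0.22)/2 = 0.11, v̄ = (0.00+0.26)/2 = 0.13 → q = 0.24×0.11×0.13 = 0.003432 m³/s
Panel 2-3: Δb = 1.14 m, d̄ = (0.22+0.54)/2 = 0.38, v̄ = (0.26+0.50)/2 = 0.38 → q = 1.14×0.38×0.38 = 0.1646 m³/s
Panel 3-4: Δb = 0.54 m, d̄ = (0.54+0.65)/2 = 0.595, v̄ = (0.50+0.46)/2 = 0.48 → q = 0.54×0.595×0.48 = 0.1542 m³/s
Panel 4-5: Δb = 0.76 m, d̄ = (0.65+0.00)/2 = 0.325, v̄ = (0.46+0.00)/2 = 0.23 → q = 0.76×0.325×0.23 = 0.05681 m³/s
Q = Σ q = 0.3791 m³/s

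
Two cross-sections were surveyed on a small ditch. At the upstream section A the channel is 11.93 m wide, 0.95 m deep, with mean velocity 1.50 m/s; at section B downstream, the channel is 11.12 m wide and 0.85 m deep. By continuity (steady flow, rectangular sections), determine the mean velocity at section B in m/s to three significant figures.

1.80 m/s

Q = A₁V₁ = (11.93×0.95) × 1.50 = 17.00 m³/s
A₂ = 11.12 × 0.85 = 9.452 m²
V₂ = Q/A₂ = 17.00/9.452 = 1.799 m/s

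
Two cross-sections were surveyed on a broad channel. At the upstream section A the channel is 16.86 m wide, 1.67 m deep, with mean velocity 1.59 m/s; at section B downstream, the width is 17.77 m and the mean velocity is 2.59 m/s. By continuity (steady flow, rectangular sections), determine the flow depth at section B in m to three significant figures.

Q = A₁V₁ = (16.86×1.67) × 1.59 = 44.77 m³/s
d₂ = Q/(b₂ V₂) = 44.77/(17.77×2.59) = 0.9727 m

0.973 m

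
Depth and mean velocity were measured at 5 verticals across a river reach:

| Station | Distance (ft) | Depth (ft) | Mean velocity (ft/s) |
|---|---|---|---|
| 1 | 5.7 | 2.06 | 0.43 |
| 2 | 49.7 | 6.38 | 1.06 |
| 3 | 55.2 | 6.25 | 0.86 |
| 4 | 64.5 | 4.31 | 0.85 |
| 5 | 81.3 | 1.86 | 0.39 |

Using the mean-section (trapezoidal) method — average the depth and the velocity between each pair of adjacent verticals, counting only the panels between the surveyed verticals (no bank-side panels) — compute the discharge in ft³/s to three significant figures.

Panel 1-2: Δb = 44 ft, d̄ = (2.06+6.38)/2 = 4.22, v̄ = (0.43+1.06)/2 = 0.745 → q = 44×4.22×0.745 = 138.3 ft³/s
Panel 2-3: Δb = 5.5 ft, d̄ = (6.38+6.25)/2 = 6.315, v̄ = (1.06+0.86)/2 = 0.96 → q = 5.5×6.315×0.96 = 33.34 ft³/s
Panel 3-4: Δb = 9.3 ft, d̄ = (6.25+4.31)/2 = 5.28, v̄ = (0.86+0.85)/2 = 0.855 → q = 9.3×5.28×0.855 = 41.98 ft³/s
Panel 4-5: Δb = 16.8 ft, d̄ = (4.31+1.86)/2 = 3.085, v̄ = (0.85+0.39)/2 = 0.62 → q = 16.8×3.085×0.62 = 32.13 ft³/s
Q = Σ q = 245.8 ft³/s

246 ft³/s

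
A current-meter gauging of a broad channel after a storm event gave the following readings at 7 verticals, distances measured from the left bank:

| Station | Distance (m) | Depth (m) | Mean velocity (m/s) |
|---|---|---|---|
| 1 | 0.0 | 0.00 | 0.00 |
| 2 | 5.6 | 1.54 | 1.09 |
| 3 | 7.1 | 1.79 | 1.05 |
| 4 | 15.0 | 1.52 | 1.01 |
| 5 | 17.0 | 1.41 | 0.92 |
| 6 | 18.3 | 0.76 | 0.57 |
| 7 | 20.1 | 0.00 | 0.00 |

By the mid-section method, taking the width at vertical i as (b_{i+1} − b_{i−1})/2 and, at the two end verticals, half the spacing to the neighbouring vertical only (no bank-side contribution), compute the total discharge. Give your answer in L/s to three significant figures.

25200 L/s

w_2 = (7.1 − 0.0)/2 = 3.55 m; q_2 = 1.09 × 1.54 × 3.55 = 5.959 m³/s
w_3 = (15.0 − 5.6)/2 = 4.7 m; q_3 = 1.05 × 1.79 × 4.7 = 8.834 m³/s
w_4 = (17.0 − 7.1)/2 = 4.95 m; q_4 = 1.01 × 1.52 × 4.95 = 7.599 m³/s
w_5 = (18.3 − 15.0)/2 = 1.65 m; q_5 = 0.92 × 1.41 × 1.65 = 2.140 m³/s
w_6 = (20.1 − 17.0)/2 = 1.55 m; q_6 = 0.57 × 0.76 × 1.55 = 0.6715 m³/s
Stations 1, 7 contribute zero (depth or velocity is 0).
Q = Σ qᵢ = 25.20 m³/s
= 25.20 × 1000 = 25200 L/s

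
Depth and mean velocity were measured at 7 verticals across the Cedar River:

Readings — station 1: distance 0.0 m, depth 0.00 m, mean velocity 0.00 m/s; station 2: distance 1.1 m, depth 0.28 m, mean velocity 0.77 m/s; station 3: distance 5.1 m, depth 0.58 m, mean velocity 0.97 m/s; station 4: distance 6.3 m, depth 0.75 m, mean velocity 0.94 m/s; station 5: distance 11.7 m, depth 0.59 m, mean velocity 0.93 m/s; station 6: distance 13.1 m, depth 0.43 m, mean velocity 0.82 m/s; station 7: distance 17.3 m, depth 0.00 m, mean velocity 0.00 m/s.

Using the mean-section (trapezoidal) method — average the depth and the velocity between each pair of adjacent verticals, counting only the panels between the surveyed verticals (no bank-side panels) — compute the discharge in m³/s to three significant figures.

Panel 1-2: Δb = 1.1 m, d̄ = (0.00+0.28)/2 = 0.14, v̄ = (0.00+0.77)/2 = 0.385 → q = 1.1×0.14×0.385 = 0.05929 m³/s
Panel 2-3: Δb = 4 m, d̄ = (0.28+0.58)/2 = 0.43, v̄ = (0.77+0.97)/2 = 0.87 → q = 4×0.43×0.87 = 1.496 m³/s
Panel 3-4: Δb = 1.2 m, d̄ = (0.58+0.75)/2 = 0.665, v̄ = (0.97+0.94)/2 = 0.955 → q = 1.2×0.665×0.955 = 0.7621 m³/s
Panel 4-5: Δb = 5.4 m, d̄ = (0.75+0.59)/2 = 0.67, v̄ = (0.94+0.93)/2 = 0.935 → q = 5.4×0.67×0.935 = 3.383 m³/s
Panel 5-6: Δb = 1.4 m, d̄ = (0.59+0.43)/2 = 0.51, v̄ = (0.93+0.82)/2 = 0.875 → q = 1.4×0.51×0.875 = 0.6248 m³/s
Panel 6-7: Δb = 4.2 m, d̄ = (0.43+0.00)/2 = 0.215, v̄ = (0.82+0.00)/2 = 0.41 → q = 4.2×0.215×0.41 = 0.3702 m³/s
Q = Σ q = 6.696 m³/s

6.70 m³/s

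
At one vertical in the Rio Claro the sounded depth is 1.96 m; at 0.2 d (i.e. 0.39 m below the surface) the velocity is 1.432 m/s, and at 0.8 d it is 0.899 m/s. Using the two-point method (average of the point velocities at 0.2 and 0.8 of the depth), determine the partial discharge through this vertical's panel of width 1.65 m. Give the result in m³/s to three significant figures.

v̄ = (1.432 + 0.899) / 2 = 1.166 m/s
q = v̄ × d × w = 1.166 × 1.96 × 1.65 = 3.769 m³/s

3.77 m³/s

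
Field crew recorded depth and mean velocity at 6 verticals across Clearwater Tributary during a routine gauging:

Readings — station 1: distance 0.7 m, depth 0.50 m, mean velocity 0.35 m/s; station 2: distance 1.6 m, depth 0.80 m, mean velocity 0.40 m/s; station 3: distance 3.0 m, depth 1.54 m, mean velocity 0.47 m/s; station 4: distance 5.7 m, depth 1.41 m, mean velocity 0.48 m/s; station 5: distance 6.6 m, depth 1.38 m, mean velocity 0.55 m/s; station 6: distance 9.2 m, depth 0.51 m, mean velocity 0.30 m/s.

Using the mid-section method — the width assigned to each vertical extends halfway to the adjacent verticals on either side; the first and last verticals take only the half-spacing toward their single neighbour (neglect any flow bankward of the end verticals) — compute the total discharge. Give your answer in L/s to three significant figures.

w_1 = (1.6 − 0.7)/2 = 0.45 m; q_1 = 0.35 × 0.50 × 0.45 = 0.07875 m³/s
w_2 = (3.0 − 0.7)/2 = 1.15 m; q_2 = 0.40 × 0.80 × 1.15 = 0.3680 m³/s
w_3 = (5.7 − 1.6)/2 = 2.05 m; q_3 = 0.47 × 1.54 × 2.05 = 1.484 m³/s
w_4 = (6.6 − 3.0)/2 = 1.8 m; q_4 = 0.48 × 1.41 × 1.8 = 1.218 m³/s
w_5 = (9.2 − 5.7)/2 = 1.75 m; q_5 = 0.55 × 1.38 × 1.75 = 1.328 m³/s
w_6 = (9.2 − 6.6)/2 = 1.3 m; q_6 = 0.30 × 0.51 × 1.3 = 0.1989 m³/s
Q = Σ qᵢ = 4.676 m³/s
= 4.676 × 1000 = 4676 L/s

4680 L/s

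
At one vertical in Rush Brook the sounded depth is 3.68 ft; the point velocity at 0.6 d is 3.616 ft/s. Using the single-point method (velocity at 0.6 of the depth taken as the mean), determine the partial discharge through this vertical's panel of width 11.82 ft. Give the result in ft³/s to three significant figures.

v̄ = v₀.₆ = 3.616 ft/s
q = v̄ × d × w = 3.616 × 3.68 × 11.82 = 157.3 ft³/s

157 ft³/s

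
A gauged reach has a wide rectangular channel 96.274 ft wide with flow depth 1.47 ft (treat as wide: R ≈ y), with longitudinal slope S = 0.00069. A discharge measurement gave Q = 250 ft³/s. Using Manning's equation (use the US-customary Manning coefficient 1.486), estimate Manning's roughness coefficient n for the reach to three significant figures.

A = b·y = 96.274 × 1.47 = 141.5 ft²
Wide channel: R ≈ y = 1.47 ft
n = (1.486/Q)·A·R^(2/3)·S^(1/2) = (1.486/250) × 141.5 × 1.293 × 0.02627 = 0.02857

0.0286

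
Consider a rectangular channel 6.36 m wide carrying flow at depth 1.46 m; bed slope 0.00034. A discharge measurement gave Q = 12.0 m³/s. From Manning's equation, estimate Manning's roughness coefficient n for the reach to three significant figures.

0.0143

A = b·y = 6.36 × 1.46 = 9.286 m²
P = b + 2y = 6.36 + 2×1.46 = 9.280 m
R = A/P = 9.286/9.280 = 1.001 m
n = (1/Q)·A·R^(2/3)·S^(1/2) = (1/12.0) × 9.286 × 1.000 × 0.01844 = 0.01427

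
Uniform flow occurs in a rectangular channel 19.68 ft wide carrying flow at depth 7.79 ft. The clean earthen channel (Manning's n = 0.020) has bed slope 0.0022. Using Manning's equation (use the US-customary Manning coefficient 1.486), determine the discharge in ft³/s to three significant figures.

A = b·y = 19.68 × 7.79 = 153.3 ft²
P = b + 2y = 19.68 + 2×7.79 = 35.26 ft
R = A/P = 153.3/35.26 = 4.348 ft
Q = (1.486/n)·A·R^(2/3)·S^(1/2) = (1.486/0.020) × 153.3 × 4.348^(2/3) × 0.0022^(1/2) = 1423 ft³/s

1420 ft³/s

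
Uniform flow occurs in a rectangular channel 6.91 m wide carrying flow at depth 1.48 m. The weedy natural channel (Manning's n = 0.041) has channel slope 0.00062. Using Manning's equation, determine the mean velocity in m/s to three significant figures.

0.622 m/s

A = b·y = 6.91 × 1.48 = 10.23 m²
P = b + 2y = 6.91 + 2×1.48 = 9.870 m
R = A/P = 10.23/9.870 = 1.036 m
Q = (1/n)·A·R^(2/3)·S^(1/2) = (1/0.041) × 10.23 × 1.036^(2/3) × 0.00062^(1/2) = 6.360 m³/s
V = Q/A = 6.360/10.23 = 0.6219 m/s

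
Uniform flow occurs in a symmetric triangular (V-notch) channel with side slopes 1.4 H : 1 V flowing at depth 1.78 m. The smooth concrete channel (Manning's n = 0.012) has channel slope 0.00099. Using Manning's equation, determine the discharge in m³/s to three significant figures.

A = z·y² = 1.4×1.78² = 4.436 m²
P = 2y√(1+z²) = 2×1.78×√(1+1.4²) = 6.125 m
R = A/P = 4.436/6.125 = 0.7242 m
Q = (1/n)·A·R^(2/3)·S^(1/2) = (1/0.012) × 4.436 × 0.7242^(2/3) × 0.00099^(1/2) = 9.380 m³/s

9.38 m³/s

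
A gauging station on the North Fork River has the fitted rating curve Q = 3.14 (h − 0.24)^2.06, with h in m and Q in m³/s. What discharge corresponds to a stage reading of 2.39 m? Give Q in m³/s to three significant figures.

15.2 m³/s

Q = 3.14 × (2.39 − 0.24)^2.06 = 3.14 × 2.15^2.06 = 15.20 m³/s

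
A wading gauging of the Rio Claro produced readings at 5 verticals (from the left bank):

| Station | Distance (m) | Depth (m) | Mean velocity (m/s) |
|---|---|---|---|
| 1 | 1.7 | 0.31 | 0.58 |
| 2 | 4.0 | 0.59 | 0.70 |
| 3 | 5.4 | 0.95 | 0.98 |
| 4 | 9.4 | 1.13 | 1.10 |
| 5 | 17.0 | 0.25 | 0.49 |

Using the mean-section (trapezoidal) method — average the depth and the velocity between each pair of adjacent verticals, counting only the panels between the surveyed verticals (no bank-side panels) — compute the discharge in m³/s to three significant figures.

10.1 m³/s

Panel 1-2: Δb = 2.3 m, d̄ = (0.31+0.59)/2 = 0.45, v̄ = (0.58+0.70)/2 = 0.64 → q = 2.3×0.45×0.64 = 0.6624 m³/s
Panel 2-3: Δb = 1.4 m, d̄ = (0.59+0.95)/2 = 0.77, v̄ = (0.70+0.98)/2 = 0.84 → q = 1.4×0.77×0.84 = 0.9055 m³/s
Panel 3-4: Δb = 4 m, d̄ = (0.95+1.13)/2 = 1.04, v̄ = (0.98+1.10)/2 = 1.04 → q = 4×1.04×1.04 = 4.326 m³/s
Panel 4-5: Δb = 7.6 m, d̄ = (1.13+0.25)/2 = 0.69, v̄ = (1.10+0.49)/2 = 0.795 → q = 7.6×0.69×0.795 = 4.169 m³/s
Q = Σ q = 10.06 m³/s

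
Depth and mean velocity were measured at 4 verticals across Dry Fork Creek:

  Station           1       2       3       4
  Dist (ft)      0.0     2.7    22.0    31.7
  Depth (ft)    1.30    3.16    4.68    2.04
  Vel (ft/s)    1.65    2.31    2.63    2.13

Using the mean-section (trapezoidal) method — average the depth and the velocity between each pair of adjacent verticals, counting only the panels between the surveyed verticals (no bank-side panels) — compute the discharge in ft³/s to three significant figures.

Panel 1-2: Δb = 2.7 ft, d̄ = (1.30+3.16)/2 = 2.23, v̄ = (1.65+2.31)/2 = 1.98 → q = 2.7×2.23×1.98 = 11.92 ft³/s
Panel 2-3: Δb = 19.3 ft, d̄ = (3.16+4.68)/2 = 3.92, v̄ = (2.31+2.63)/2 = 2.47 → q = 19.3×3.92×2.47 = 186.9 ft³/s
Panel 3-4: Δb = 9.7 ft, d̄ = (4.68+2.04)/2 = 3.36, v̄ = (2.63+2.13)/2 = 2.38 → q = 9.7×3.36×2.38 = 77.57 ft³/s
Q = Σ q = 276.4 ft³/s

276 ft³/s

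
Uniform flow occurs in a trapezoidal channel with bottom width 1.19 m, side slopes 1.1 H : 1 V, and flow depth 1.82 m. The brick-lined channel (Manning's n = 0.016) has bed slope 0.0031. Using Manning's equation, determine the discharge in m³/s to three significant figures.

18.6 m³/s

A = (b + z·y)·y = (1.19 + 1.1×1.82)×1.82 = 5.809 m²
P = b + 2y√(1+z²) = 1.19 + 2×1.82×√(1+1.1²) = 6.601 m
R = A/P = 5.809/6.601 = 0.8801 m
Q = (1/n)·A·R^(2/3)·S^(1/2) = (1/0.016) × 5.809 × 0.8801^(2/3) × 0.0031^(1/2) = 18.57 m³/s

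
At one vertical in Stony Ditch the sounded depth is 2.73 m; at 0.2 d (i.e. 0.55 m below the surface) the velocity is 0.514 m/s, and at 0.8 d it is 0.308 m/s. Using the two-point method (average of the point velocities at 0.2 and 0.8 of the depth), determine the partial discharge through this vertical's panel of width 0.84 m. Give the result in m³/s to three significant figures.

v̄ = (0.514 + 0.308) / 2 = 0.4110 m/s
q = v̄ × d × w = 0.4110 × 2.73 × 0.84 = 0.9425 m³/s

0.943 m³/s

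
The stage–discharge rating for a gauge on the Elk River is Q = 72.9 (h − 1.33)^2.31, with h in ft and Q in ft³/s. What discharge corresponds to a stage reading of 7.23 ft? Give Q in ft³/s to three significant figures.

Q = 72.9 × (7.23 − 1.33)^2.31 = 72.9 × 5.9^2.31 = 4399 ft³/s

4400 ft³/s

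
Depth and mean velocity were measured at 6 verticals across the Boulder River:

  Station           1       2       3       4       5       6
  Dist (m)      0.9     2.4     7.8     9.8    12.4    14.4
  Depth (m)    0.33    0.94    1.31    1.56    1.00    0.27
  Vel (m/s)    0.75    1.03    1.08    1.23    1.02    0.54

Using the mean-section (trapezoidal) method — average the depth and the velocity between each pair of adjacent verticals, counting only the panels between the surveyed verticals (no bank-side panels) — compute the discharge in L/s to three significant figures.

Panel 1-2: Δb = 1.5 m, d̄ = (0.33+0.94)/2 = 0.635, v̄ = (0.75+1.03)/2 = 0.89 → q = 1.5×0.635×0.89 = 0.8477 m³/s
Panel 2-3: Δb = 5.4 m, d̄ = (0.94+1.31)/2 = 1.125, v̄ = (1.03+1.08)/2 = 1.055 → q = 5.4×1.125×1.055 = 6.409 m³/s
Panel 3-4: Δb = 2 m, d̄ = (1.31+1.56)/2 = 1.435, v̄ = (1.08+1.23)/2 = 1.155 → q = 2×1.435×1.155 = 3.315 m³/s
Panel 4-5: Δb = 2.6 m, d̄ = (1.56+1.00)/2 = 1.28, v̄ = (1.23+1.02)/2 = 1.125 → q = 2.6×1.28×1.125 = 3.744 m³/s
Panel 5-6: Δb = 2 m, d̄ = (1.00+0.27)/2 = 0.635, v̄ = (1.02+0.54)/2 = 0.78 → q = 2×0.635×0.78 = 0.9906 m³/s
Q = Σ q = 15.31 m³/s
= 15.31 × 1000 = 15310 L/s

15300 L/s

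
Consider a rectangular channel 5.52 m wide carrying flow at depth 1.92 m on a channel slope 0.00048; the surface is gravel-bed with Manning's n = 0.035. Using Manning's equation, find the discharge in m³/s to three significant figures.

7.21 m³/s

A = b·y = 5.52 × 1.92 = 10.60 m²
P = b + 2y = 5.52 + 2×1.92 = 9.360 m
R = A/P = 10.60/9.360 = 1.132 m
Q = (1/n)·A·R^(2/3)·S^(1/2) = (1/0.035) × 10.60 × 1.132^(2/3) × 0.00048^(1/2) = 7.207 m³/s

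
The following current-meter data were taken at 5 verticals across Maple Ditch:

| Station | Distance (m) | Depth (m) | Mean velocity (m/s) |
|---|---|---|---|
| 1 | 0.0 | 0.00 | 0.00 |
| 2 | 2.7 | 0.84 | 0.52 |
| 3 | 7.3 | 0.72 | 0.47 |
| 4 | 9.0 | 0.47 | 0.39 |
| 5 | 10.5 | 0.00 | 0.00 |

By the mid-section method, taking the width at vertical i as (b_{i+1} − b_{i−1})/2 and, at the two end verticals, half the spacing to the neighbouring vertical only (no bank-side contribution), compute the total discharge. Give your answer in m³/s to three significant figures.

2.95 m³/s

w_2 = (7.3 − 0.0)/2 = 3.65 m; q_2 = 0.52 × 0.84 × 3.65 = 1.594 m³/s
w_3 = (9.0 − 2.7)/2 = 3.15 m; q_3 = 0.47 × 0.72 × 3.15 = 1.066 m³/s
w_4 = (10.5 − 7.3)/2 = 1.6 m; q_4 = 0.39 × 0.47 × 1.6 = 0.2933 m³/s
Stations 1, 5 contribute zero (depth or velocity is 0).
Q = Σ qᵢ = 2.954 m³/s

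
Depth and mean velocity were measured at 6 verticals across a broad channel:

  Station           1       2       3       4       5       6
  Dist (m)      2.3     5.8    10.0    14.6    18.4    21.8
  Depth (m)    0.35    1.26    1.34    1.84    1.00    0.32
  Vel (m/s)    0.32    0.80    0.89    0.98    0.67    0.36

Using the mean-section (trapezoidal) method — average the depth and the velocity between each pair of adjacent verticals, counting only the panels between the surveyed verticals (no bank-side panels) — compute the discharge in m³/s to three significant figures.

18.6 m³/s

Panel 1-2: Δb = 3.5 m, d̄ = (0.35+1.26)/2 = 0.805, v̄ = (0.32+0.80)/2 = 0.56 → q = 3.5×0.805×0.56 = 1.578 m³/s
Panel 2-3: Δb = 4.2 m, d̄ = (1.26+1.34)/2 = 1.3, v̄ = (0.80+0.89)/2 = 0.845 → q = 4.2×1.3×0.845 = 4.614 m³/s
Panel 3-4: Δb = 4.6 m, d̄ = (1.34+1.84)/2 = 1.59, v̄ = (0.89+0.98)/2 = 0.935 → q = 4.6×1.59×0.935 = 6.839 m³/s
Panel 4-5: Δb = 3.8 m, d̄ = (1.84+1.00)/2 = 1.42, v̄ = (0.98+0.67)/2 = 0.825 → q = 3.8×1.42×0.825 = 4.452 m³/s
Panel 5-6: Δb = 3.4 m, d̄ = (1.00+0.32)/2 = 0.66, v̄ = (0.67+0.36)/2 = 0.515 → q = 3.4×0.66×0.515 = 1.156 m³/s
Q = Σ q = 18.64 m³/s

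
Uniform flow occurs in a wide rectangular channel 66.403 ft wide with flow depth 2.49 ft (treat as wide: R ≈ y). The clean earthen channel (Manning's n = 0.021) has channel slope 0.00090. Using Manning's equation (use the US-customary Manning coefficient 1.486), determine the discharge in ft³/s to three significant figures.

A = b·y = 66.403 × 2.49 = 165.3 ft²
Wide channel: R ≈ y = 2.49 ft
Q = (1.486/n)·A·R^(2/3)·S^(1/2) = (1.486/0.021) × 165.3 × 2.490^(2/3) × 0.00090^(1/2) = 644.8 ft³/s

645 ft³/s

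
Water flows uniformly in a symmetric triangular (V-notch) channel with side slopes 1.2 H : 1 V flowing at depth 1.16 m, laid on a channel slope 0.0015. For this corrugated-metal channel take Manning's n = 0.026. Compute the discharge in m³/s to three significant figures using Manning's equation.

1.40 m³/s

A = z·y² = 1.2×1.16² = 1.615 m²
P = 2y√(1+z²) = 2×1.16×√(1+1.2²) = 3.624 m
R = A/P = 1.615/3.624 = 0.4456 m
Q = (1/n)·A·R^(2/3)·S^(1/2) = (1/0.026) × 1.615 × 0.4456^(2/3) × 0.0015^(1/2) = 1.403 m³/s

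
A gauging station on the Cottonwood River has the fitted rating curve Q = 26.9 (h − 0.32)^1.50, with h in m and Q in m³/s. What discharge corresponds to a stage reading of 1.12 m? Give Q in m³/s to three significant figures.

19.2 m³/s

Q = 26.9 × (1.12 − 0.32)^1.50 = 26.9 × 0.8^1.50 = 19.25 m³/s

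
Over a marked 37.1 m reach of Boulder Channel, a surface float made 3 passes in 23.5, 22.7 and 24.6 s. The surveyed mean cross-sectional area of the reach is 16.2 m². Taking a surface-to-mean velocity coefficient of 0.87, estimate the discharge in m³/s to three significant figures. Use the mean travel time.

t̄ = (23.5 + 22.7 + 24.6) / 3 = 23.6 s
v_surface = L / t̄ = 37.1 / 23.6 = 1.572 m/s
v_mean = 0.87 × 1.572 = 1.368 m/s
Q = A × v_mean = 16.2 × 1.368 = 22.16 m³/s

22.2 m³/s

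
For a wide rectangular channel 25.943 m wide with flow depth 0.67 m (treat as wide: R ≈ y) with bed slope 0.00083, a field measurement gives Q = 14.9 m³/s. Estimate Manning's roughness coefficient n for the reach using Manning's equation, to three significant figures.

0.0257

A = b·y = 25.943 × 0.67 = 17.38 m²
Wide channel: R ≈ y = 0.67 m
n = (1/Q)·A·R^(2/3)·S^(1/2) = (1/14.9) × 17.38 × 0.7657 × 0.02881 = 0.02573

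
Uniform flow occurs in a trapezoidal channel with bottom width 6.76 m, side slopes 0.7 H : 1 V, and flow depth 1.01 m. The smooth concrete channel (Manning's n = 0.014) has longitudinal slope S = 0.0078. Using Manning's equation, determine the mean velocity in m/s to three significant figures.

5.52 m/s

A = (b + z·y)·y = (6.76 + 0.7×1.01)×1.01 = 7.542 m²
P = b + 2y√(1+z²) = 6.76 + 2×1.01×√(1+0.7²) = 9.226 m
R = A/P = 7.542/9.226 = 0.8175 m
Q = (1/n)·A·R^(2/3)·S^(1/2) = (1/0.014) × 7.542 × 0.8175^(2/3) × 0.0078^(1/2) = 41.59 m³/s
V = Q/A = 41.59/7.542 = 5.515 m/s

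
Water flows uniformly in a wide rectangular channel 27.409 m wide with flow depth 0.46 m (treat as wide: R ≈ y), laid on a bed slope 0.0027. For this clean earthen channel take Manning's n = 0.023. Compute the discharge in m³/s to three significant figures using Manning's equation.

A = b·y = 27.409 × 0.46 = 12.61 m²
Wide channel: R ≈ y = 0.46 m
Q = (1/n)·A·R^(2/3)·S^(1/2) = (1/0.023) × 12.61 × 0.4600^(2/3) × 0.0027^(1/2) = 16.97 m³/s

17.0 m³/s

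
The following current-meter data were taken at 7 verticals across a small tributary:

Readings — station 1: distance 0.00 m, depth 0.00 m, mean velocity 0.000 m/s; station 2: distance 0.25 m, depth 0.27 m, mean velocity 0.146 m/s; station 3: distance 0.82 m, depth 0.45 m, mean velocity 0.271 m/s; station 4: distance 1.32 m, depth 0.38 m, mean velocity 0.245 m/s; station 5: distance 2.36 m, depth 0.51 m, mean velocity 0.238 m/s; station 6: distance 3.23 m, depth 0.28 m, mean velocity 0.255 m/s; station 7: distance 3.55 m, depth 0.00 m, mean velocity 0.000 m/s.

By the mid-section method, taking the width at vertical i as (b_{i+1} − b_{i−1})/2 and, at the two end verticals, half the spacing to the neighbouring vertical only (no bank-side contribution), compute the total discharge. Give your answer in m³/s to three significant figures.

w_2 = (0.82 − 0.00)/2 = 0.41 m; q_2 = 0.146 × 0.27 × 0.41 = 0.01616 m³/s
w_3 = (1.32 − 0.25)/2 = 0.535 m; q_3 = 0.271 × 0.45 × 0.535 = 0.06524 m³/s
w_4 = (2.36 − 0.82)/2 = 0.77 m; q_4 = 0.245 × 0.38 × 0.77 = 0.07169 m³/s
w_5 = (3.23 − 1.32)/2 = 0.955 m; q_5 = 0.238 × 0.51 × 0.955 = 0.1159 m³/s
w_6 = (3.55 − 2.36)/2 = 0.595 m; q_6 = 0.255 × 0.28 × 0.595 = 0.04248 m³/s
Stations 1, 7 contribute zero (depth or velocity is 0).
Q = Σ qᵢ = 0.3115 m³/s

0.311 m³/s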